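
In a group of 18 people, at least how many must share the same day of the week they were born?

There are 7 possible values for day of the week they were born. With 18 people and 7 categories, by pigeonhole: ceiling(18/7).

Final answer: 3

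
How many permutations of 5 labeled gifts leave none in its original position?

Derangements satisfy D(n) = (n-1)(D(n-1) + D(n-2)), starting from D(0)=1, D(1)=0.
D(2) = 1 x (0 + 1) = 1
D(3) = 2 x (1 + 0) = 2
D(4) = 3 x (2 + 1) = 9
D(5) = 4 x (D(4) + D(3)) = 4 x (9 + 2)

Final answer: D(5) = 44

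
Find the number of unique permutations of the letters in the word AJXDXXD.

Letters (A:1, D:2, J:1, X:3). Total letters: 7.
Permutations = 7!/(3! x 2!).

Final answer: 420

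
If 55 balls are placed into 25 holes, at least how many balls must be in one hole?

By the pigeonhole principle: ceiling(55/25).

Final answer: 3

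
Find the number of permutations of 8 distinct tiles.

The number of ways to arrange 8 distinct objects is 8!.

Final answer: 8! = 40320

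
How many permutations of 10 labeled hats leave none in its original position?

Use the recurrence D(n) = (n-1)(D(n-1) + D(n-2)) with D(0)=1, D(1)=0.
D(2) = 1 x (0 + 1) = 1
D(3) = 2 x (1 + 0) = 2
D(4) = 3 x (2 + 1) = 9
D(5) = 4 x (9 + 2) = 44
D(6) = 5 x (44 + 9) = 265
D(7) = 6 x (265 + 44) = 1854
D(8) = 7 x (1854 + 265) = 14833
D(9) = 8 x (14833 + 1854) = 133496
D(10) = 9 x (D(9) + D(8)) = 9 x (133496 + 14833)

Final answer: D(10) = 1334961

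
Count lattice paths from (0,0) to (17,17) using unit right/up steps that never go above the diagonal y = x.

Total monotonic paths to (17,17): C(34,17) = 2333606220.
A path is bad iff it touches y = x + 1; reflecting its initial segment maps bad paths bijectively onto all paths to (16,18), of which there are C(34,18) = 2203961430.
Valid Dyck paths: 2333606220 - 2203961430.
(Equivalently, C_{17} = C(34,17)/18 = 2333606220/18.)

Final answer: C_{17} = 129644790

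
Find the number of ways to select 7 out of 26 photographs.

C(26,7) = 26!/(7! x 19!).

Final answer: \binom{26}{7} = 657800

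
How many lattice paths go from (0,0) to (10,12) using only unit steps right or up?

Each path has 10 right steps and 12 up steps in some order (22 steps total).
Choose which 12 of the 22 steps are up: C(22,12).

Final answer: C(22,12) = 646646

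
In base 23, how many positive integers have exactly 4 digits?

Leading digit: 22 options (nonzero). Other 3 digit(s): 23 options each.
Total: 22 x 23^3.

Final answer: 267674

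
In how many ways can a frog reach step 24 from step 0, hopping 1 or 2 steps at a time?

Let f(n) count the ways. The last step is size 1 or 2, so f(n) = f(n-1) + f(n-2) with f(1)=1, f(2)=2.
Computing successive values: f(1)=1, f(2)=2, f(3)=3, f(4)=5, f(5)=8, f(6)=13, f(7)=21, f(8)=34, f(9)=55, f(10)=89, f(11)=144, f(12)=233, f(13)=377, f(14)=610, f(15)=987, f(16)=1597, f(17)=2584, f(18)=4181, f(19)=6765, f(20)=10946, f(21)=17711, f(22)=28657, f(23)=46368, f(24)=75025.

Final answer: 75025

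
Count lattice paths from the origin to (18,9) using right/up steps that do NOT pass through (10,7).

Total paths to (18,9): C(27,9) = 4686825.
Paths through (10,7): C(17,7) x C(10,2) = 875160.
Avoiding (10,7): 4686825 - 875160.

Final answer: 3811665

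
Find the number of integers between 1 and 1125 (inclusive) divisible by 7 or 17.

Multiples of 7: 160. Multiples of 17: 66. Of both (lcm=119): 9.
By inclusion-exclusion: 160 + 66 - 9.

Final answer: 217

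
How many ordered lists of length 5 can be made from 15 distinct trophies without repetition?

P(15,5) = 15!/(15-5)! = 15!/10!.

Final answer: P(15,5) = 360360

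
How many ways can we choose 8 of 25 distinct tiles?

C(25,8) = 25!/(8! x 17!).

Final answer: \binom{25}{8} = 1081575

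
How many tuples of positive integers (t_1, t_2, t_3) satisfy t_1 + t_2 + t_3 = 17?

Substitute t'_i = t_i - 1 (so t'_i >= 0). Then sum t'_i = 17 - 3 = 14.
Stars and bars: C(14+3-1, 3-1) = C(16,2).

Final answer: C(16,2) = 120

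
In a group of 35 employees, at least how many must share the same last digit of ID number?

There are 10 possible values for last digit of ID number. With 35 employees and 10 categories, by pigeonhole: ceiling(35/10).

Final answer: 4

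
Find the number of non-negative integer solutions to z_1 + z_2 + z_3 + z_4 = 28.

Stars and bars with 28 stars and 3 bars:
C(28+4-1, 4-1) = C(31,3).

Final answer: C(31,3) = 4495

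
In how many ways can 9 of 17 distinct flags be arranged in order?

P(17,9) = 17!/(17-9)! = 17!/8!.

Final answer: P(17,9) = 8821612800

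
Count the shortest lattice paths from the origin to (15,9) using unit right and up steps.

Each path has 15 right steps and 9 up steps in some order (24 steps total).
Choose which 9 of the 24 steps are up: C(24,9).

Final answer: C(24,9) = 1307504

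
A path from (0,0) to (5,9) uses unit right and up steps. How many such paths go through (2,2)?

Paths (0,0)->(2,2): C(4,2) = 6.
Paths (2,2)->(5,9): C(10,7) = 120.
By multiplication principle: 6 x 120.

Final answer: 720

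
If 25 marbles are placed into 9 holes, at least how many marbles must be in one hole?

By the pigeonhole principle: ceiling(25/9).

Final answer: 3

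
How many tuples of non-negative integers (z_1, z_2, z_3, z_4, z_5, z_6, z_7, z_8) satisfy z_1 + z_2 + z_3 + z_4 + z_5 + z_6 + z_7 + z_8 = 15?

Stars and bars with 15 stars and 7 bars:
C(15+8-1, 8-1) = C(22,7).

Final answer: C(22,7) = 170544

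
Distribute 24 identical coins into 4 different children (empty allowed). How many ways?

Stars and bars: C(n+k-1, k-1) = C(27,3).

Final answer: C(27,3) = 2925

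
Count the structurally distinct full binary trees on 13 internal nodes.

The structures are counted by the Catalan number C_n. Here n = 13.
C_n = C(2n,n)/(n+1), so C_{13} = C(26,13)/14 = 10400600/14.

Final answer: C_{13} = 742900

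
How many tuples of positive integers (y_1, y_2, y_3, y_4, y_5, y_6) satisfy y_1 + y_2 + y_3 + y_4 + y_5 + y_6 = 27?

Substitute y'_i = y_i - 1 (so y'_i >= 0). Then sum y'_i = 27 - 6 = 21.
Stars and bars: C(21+6-1, 6-1) = C(26,5).

Final answer: C(26,5) = 65780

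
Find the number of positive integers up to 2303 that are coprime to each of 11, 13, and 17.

|div by 11|=209, |div by 13|=177, |div by 17|=135.
|div by 11&13|=16, |div by 11&17|=12, |div by 13&17|=10, |div by all|=0.
By inclusion-exclusion, divisible by at least one: 209+177+135-16-12-10+0 = 483.
Not divisible by any: 2303 - 483.

Final answer: 1820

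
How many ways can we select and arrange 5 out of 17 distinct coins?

P(17,5) = 17!/(17-5)! = 17!/12!.

Final answer: P(17,5) = 742560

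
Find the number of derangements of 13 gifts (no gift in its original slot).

Use the recurrence D(n) = (n-1)(D(n-1) + D(n-2)) with D(0)=1, D(1)=0.
D(2) = 1 x (0 + 1) = 1
D(3) = 2 x (1 + 0) = 2
D(4) = 3 x (2 + 1) = 9
D(5) = 4 x (9 + 2) = 44
D(6) = 5 x (44 + 9) = 265
D(7) = 6 x (265 + 44) = 1854
D(8) = 7 x (1854 + 265) = 14833
D(9) = 8 x (14833 + 1854) = 133496
D(10) = 9 x (133496 + 14833) = 1334961
D(11) = 10 x (1334961 + 133496) = 14684570
D(12) = 11 x (14684570 + 1334961) = 176214841
D(13) = 12 x (D(12) + D(11)) = 12 x (176214841 + 14684570)

Final answer: D(13) = 2290792932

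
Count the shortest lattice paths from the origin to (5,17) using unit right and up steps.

Each path has 5 right steps and 17 up steps in some order (22 steps total).
Choose which 17 of the 22 steps are up: C(22,17).

Final answer: C(22,17) = 26334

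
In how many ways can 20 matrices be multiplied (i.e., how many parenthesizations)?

The structures are counted by the Catalan number C_n. Here n = 20 - 1 = 19.
C_n = C(2n,n)/(n+1), so C_{19} = C(38,19)/20 = 35345263800/20.

Final answer: C_{19} = 1767263190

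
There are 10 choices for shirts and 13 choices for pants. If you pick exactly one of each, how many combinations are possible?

By the multiplication principle: 10 x 13.

Final answer: 130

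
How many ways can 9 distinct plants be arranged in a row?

The number of ways to arrange 9 distinct objects is 9!.

Final answer: 9! = 362880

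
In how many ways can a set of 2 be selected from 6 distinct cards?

C(6,2) = 6!/(2! x (6-2)!).

Final answer: C(6,2) = 15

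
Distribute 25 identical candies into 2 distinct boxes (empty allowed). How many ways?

Stars and bars: C(n+k-1, k-1) = C(26,1).

Final answer: C(26,1) = 26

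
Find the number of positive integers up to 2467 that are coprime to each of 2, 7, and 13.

|div by 2|=1233, |div by 7|=352, |div by 13|=189.
|div by 2&7|=176, |div by 2&13|=94, |div by 7&13|=27, |div by all|=13.
By inclusion-exclusion, divisible by at least one: 1233+352+189-176-94-27+13 = 1490.
Not divisible by any: 2467 - 1490.

Final answer: 977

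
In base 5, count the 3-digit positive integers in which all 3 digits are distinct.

The leading digit has 4 choices (anything but zero); the next has 4 (anything but the first), then 3, and so on, one fewer each time.
Total: 4 x 4 x 3.

Final answer: 48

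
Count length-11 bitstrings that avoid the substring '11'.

Let a(n) count valid strings. If the last bit is 0 the prefix is any valid string of length n-1; if it is 1 the string must end in 01 with a valid prefix of length n-2. So a(n) = a(n-1) + a(n-2), a(1)=2, a(2)=3.
Building up term by term: a(1)=2, a(2)=3, a(3)=5, a(4)=8, a(5)=13, a(6)=21, a(7)=34, a(8)=55, a(9)=89, a(10)=144, a(11)=233.

Final answer: 233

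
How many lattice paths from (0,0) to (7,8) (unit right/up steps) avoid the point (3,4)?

Total paths to (7,8): C(15,8) = 6435.
Paths through (3,4): C(7,4) x C(8,4) = 2450.
Avoiding (3,4): 6435 - 2450.

Final answer: 3985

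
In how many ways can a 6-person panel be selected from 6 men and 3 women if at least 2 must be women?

Sum over valid woman counts:
C(3,2)C(6,4) = 45
C(3,3)C(6,3) = 20
Total: 45 + 20.

Final answer: 65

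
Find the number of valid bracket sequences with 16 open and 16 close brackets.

This is a standard Catalan-number count: the answer is C_n. Here n = 16 (pairs).
C_n = C(2n,n)/(n+1), so C_{16} = C(32,16)/17 = 601080390/17.

Final answer: C_{16} = 35357670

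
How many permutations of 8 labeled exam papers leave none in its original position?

D(n) = (n-1)(D(n-1) + D(n-2)), D(0)=1, D(1)=0.
D(2) = 1 x (0 + 1) = 1
D(3) = 2 x (1 + 0) = 2
D(4) = 3 x (2 + 1) = 9
D(5) = 4 x (9 + 2) = 44
D(6) = 5 x (44 + 9) = 265
D(7) = 6 x (265 + 44) = 1854
D(8) = 7 x (D(7) + D(6)) = 7 x (1854 + 265)

Final answer: D(8) = 14833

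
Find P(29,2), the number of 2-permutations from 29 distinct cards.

P(29,2) = 29!/(29-2)! = 29!/27!.

Final answer: P(29,2) = 812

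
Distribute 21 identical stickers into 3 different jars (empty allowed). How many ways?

Stars and bars: C(n+k-1, k-1) = C(23,2).

Final answer: C(23,2) = 253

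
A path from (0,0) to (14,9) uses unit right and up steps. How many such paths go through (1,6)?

Paths (0,0)->(1,6): C(7,6) = 7.
Paths (1,6)->(14,9): C(16,3) = 560.
By multiplication principle: 7 x 560.

Final answer: 3920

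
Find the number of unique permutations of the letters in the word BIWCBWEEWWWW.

Letters (B:2, C:1, E:2, I:1, W:6). Total letters: 12.
Permutations = 12!/(6! x 2! x 2!).

Final answer: 166320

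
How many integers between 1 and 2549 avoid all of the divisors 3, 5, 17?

|div by 3|=849, |div by 5|=509, |div by 17|=149.
|div by 3&5|=169, |div by 3&17|=49, |div by 5&17|=29, |div by all|=9.
By inclusion-exclusion, divisible by at least one: 849+509+149-169-49-29+9 = 1269.
Not divisible by any: 2549 - 1269.

Final answer: 1280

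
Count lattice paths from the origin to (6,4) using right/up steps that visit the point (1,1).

Paths (0,0)->(1,1): C(2,1) = 2.
Paths (1,1)->(6,4): C(8,3) = 56.
By multiplication principle: 2 x 56.

Final answer: 112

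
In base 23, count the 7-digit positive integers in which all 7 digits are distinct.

The leading digit has 22 choices (anything but zero); the next has 22 (anything but the first), then 21, and so on, one fewer each time.
Total: 22 x 22 x 21 x 20 x 19 x 18 x 17.

Final answer: 1181869920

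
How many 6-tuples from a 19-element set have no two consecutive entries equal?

First character: 19 choices. Each subsequent: 18 choices (must differ from the previous one).
Total: 19 x 18^5.

Final answer: 19 x 18^{5} = 35901792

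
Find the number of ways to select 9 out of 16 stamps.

C(16,9) = 16!/(9! x 7!).

Final answer: \binom{16}{9} = 11440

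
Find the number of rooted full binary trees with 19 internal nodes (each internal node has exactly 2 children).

The structures are counted by the Catalan number C_n. Here n = 19.
C_n = C(2n,n) - C(2n,n+1), so C_{19} = C(38,19) - C(38,20) = 35345263800 - 33578000610.

Final answer: C_{19} = 1767263190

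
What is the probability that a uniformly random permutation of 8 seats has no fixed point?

D(n) = (n-1)(D(n-1) + D(n-2)), D(0)=1, D(1)=0.
Building up: D(2)=1, D(3)=2, D(4)=9, D(5)=44, D(6)=265, D(7)=1854, D(8)=14833.
Total arrangements: 8! = 40320.
Probability = D(8)/8! = 2119/5760.

Final answer: D(8)/8! = 14833/40320 = 0.367882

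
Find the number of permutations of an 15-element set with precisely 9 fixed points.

Choose which 9 elements are fixed: C(15,9) = 5005.
Derange the remaining 6 using D(j) = (j-1)(D(j-1) + D(j-2)), D(0)=1, D(1)=0: D(2)=1, D(3)=2, D(4)=9, D(5)=44, D(6)=265.
Total: 5005 x 265.

Final answer: C(15,9) D(6) = 1326325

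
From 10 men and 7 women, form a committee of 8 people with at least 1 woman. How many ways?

Sum over valid woman counts:
C(7,1)C(10,7) = 840
C(7,2)C(10,6) = 4410
C(7,3)C(10,5) = 8820
C(7,4)C(10,4) = 7350
C(7,5)C(10,3) = 2520
C(7,6)C(10,2) = 315
C(7,7)C(10,1) = 10
Total: 840 + 4410 + 8820 + 7350 + 2520 + 315 + 10.

Final answer: 24265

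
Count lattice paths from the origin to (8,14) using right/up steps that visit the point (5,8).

Paths (0,0)->(5,8): C(13,8) = 1287.
Paths (5,8)->(8,14): C(9,6) = 84.
By multiplication principle: 1287 x 84.

Final answer: 108108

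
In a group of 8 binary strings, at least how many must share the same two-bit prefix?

There are 4 possible values for two-bit prefix. With 8 binary strings and 4 categories, by pigeonhole: ceiling(8/4).

Final answer: 2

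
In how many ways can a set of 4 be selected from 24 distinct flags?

C(24,4) = 24!/(4! x (24-4)!).

Final answer: C(24,4) = 10626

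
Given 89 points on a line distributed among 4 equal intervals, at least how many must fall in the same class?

By pigeonhole with 89 objects and 4 categories: ceiling(89/4).

Final answer: 23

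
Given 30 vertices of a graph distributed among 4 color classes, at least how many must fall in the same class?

By pigeonhole with 30 objects and 4 categories: ceiling(30/4).

Final answer: 8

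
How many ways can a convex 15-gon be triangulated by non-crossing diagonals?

The structures are counted by the Catalan number C_n. Here n = 15 - 2 = 13.
C_n = C(2n,n) - C(2n,n+1), so C_{13} = C(26,13) - C(26,14) = 10400600 - 9657700.

Final answer: C_{13} = 742900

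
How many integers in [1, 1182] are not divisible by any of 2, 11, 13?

|div by 2|=591, |div by 11|=107, |div by 13|=90.
|div by 2&11|=53, |div by 2&13|=45, |div by 11&13|=8, |div by all|=4.
By inclusion-exclusion, divisible by at least one: 591+107+90-53-45-8+4 = 686.
Not divisible by any: 1182 - 686.

Final answer: 496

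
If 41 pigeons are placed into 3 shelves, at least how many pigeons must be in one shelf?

By the pigeonhole principle: ceiling(41/3).

Final answer: 14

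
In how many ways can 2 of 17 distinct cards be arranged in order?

P(17,2) = 17!/(17-2)! = 17!/15!.

Final answer: P(17,2) = 272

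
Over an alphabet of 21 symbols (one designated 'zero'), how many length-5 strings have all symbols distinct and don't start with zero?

The leading digit has 20 choices (anything but zero); the next has 20 (anything but the first), then 19, and so on, one fewer each time.
Total: 20 x 20 x 19 x 18 x 17.

Final answer: 2325600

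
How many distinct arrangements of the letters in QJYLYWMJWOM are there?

Letters (J:2, L:1, M:2, O:1, Q:1, W:2, Y:2). Total letters: 11.
Permutations = 11!/(2! x 2! x 2! x 2!).

Final answer: 2494800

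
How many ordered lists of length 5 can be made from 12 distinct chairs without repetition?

P(12,5) = 12!/(12-5)! = 12!/7!.

Final answer: P(12,5) = 95040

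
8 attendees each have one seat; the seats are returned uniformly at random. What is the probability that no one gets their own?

D(n) = (n-1)(D(n-1) + D(n-2)), D(0)=1, D(1)=0.
Building up: D(2)=1, D(3)=2, D(4)=9, D(5)=44, D(6)=265, D(7)=1854, D(8)=14833.
Total arrangements: 8! = 40320.
Probability = D(8)/8! = 2119/5760.

Final answer: D(8)/8! = 14833/40320 = 0.367882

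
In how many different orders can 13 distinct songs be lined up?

The number of ways to arrange 13 distinct objects is 13!.

Final answer: 13! = 6227020800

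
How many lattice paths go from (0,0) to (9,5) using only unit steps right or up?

Each path has 9 right steps and 5 up steps in some order (14 steps total).
Choose which 5 of the 14 steps are up: C(14,5).

Final answer: C(14,5) = 2002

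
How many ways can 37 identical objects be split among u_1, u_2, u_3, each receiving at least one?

Substitute u'_i = u_i - 1 (so u'_i >= 0). Then sum u'_i = 37 - 3 = 34.
Stars and bars: C(34+3-1, 3-1) = C(36,2).

Final answer: C(36,2) = 630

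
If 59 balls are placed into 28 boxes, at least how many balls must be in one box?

By the pigeonhole principle: ceiling(59/28).

Final answer: 3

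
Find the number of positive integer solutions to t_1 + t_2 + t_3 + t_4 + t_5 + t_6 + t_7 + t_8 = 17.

Substitute t'_i = t_i - 1 (so t'_i >= 0). Then sum t'_i = 17 - 8 = 9.
Stars and bars: C(9+8-1, 8-1) = C(16,7).

Final answer: C(16,7) = 11440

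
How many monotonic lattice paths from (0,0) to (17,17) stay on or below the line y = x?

Total monotonic paths to (17,17): C(34,17) = 2333606220.
Paths that cross above y=x (reflection bijection): C(34,18) = 2203961430.
Valid Dyck paths: 2333606220 - 2203961430.
(This is the Catalan number C_{17}.)

Final answer: C_{17} = 129644790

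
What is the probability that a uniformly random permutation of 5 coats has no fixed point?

D(n) = (n-1)(D(n-1) + D(n-2)), D(0)=1, D(1)=0.
Building up: D(2)=1, D(3)=2, D(4)=9, D(5)=44.
Total arrangements: 5! = 120.
Probability = D(5)/5! = 11/30.

Final answer: D(5)/5! = 44/120 = 0.366667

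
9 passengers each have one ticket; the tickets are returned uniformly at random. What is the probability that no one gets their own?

Use the recurrence D(n) = (n-1)(D(n-1) + D(n-2)) with D(0)=1, D(1)=0.
Building up: D(2)=1, D(3)=2, D(4)=9, D(5)=44, D(6)=265, D(7)=1854, D(8)=14833, D(9)=133496.
Total arrangements: 9! = 362880.
Probability = D(9)/9! = 16687/45360.

Final answer: D(9)/9! = 133496/362880 = 0.367879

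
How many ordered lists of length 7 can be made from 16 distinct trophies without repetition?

P(16,7) = 16!/(16-7)! = 16!/9!.

Final answer: P(16,7) = 57657600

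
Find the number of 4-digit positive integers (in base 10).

First digit: 9 choices (1-9). Each of the remaining 3 digits: 10 choices.
Total: 9 x 10^3.

Final answer: 9000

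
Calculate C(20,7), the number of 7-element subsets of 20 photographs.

C(20,7) = 20!/(7! x (20-7)!).

Final answer: C(20,7) = 77520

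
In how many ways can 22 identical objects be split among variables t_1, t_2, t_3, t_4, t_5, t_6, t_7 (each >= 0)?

Stars and bars with 22 stars and 6 bars:
C(22+7-1, 7-1) = C(28,6).

Final answer: C(28,6) = 376740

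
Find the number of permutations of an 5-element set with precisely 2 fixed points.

Choose which 2 elements are fixed: C(5,2) = 10.
Derange the remaining 3 using D(j) = (j-1)(D(j-1) + D(j-2)), D(0)=1, D(1)=0: D(2)=1, D(3)=2.
Total: 10 x 2.

Final answer: C(5,2) D(3) = 20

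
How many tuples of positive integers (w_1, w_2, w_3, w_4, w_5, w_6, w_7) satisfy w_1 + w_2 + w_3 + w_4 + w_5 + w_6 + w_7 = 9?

Substitute w'_i = w_i - 1 (so w'_i >= 0). Then sum w'_i = 9 - 7 = 2.
Stars and bars: C(2+7-1, 7-1) = C(8,6).

Final answer: C(8,6) = 28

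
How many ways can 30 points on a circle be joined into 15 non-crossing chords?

This is a standard Catalan-number count: the answer is C_n. Here n = 30/2 = 15.
C_n = C(2n,n)/(n+1), so C_{15} = C(30,15)/16 = 155117520/16.

Final answer: C_{15} = 9694845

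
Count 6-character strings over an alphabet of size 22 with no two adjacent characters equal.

First character: 22 choices. Each subsequent: 21 choices (must differ from the previous one).
Total: 22 x 21^5.

Final answer: 22 x 21^{5} = 89850222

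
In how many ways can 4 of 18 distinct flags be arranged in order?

P(18,4) = 18!/(18-4)! = 18!/14!.

Final answer: P(18,4) = 73440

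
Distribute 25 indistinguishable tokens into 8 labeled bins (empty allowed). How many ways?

Stars and bars: C(n+k-1, k-1) = C(32,7).

Final answer: C(32,7) = 3365856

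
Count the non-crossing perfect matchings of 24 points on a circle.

This is counted by the nth Catalan number C_n. Here n = 24/2 = 12.
Using C_0 = 1 and C_(k+1) = C_k x 2(2k+1)/(k+2), build up term by term: C_1=1, C_2=2, C_3=5, C_4=14, C_5=42, C_6=132, C_7=429, C_8=1430, C_9=4862, C_10=16796, C_11=58786, C_12=208012.

Final answer: C_{12} = 208012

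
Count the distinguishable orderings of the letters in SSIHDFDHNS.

Letters (D:2, F:1, H:2, I:1, N:1, S:3). Total letters: 10.
Permutations = 10!/(3! x 2! x 2!).

Final answer: 151200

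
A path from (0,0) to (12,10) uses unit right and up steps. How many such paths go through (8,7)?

Paths (0,0)->(8,7): C(15,7) = 6435.
Paths (8,7)->(12,10): C(7,3) = 35.
By multiplication principle: 6435 x 35.

Final answer: 225225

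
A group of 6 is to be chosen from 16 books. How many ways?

C(16,6) = 16!/(6! x (16-6)!).

Final answer: C(16,6) = 8008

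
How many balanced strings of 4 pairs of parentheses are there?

The structures are counted by the Catalan number C_n. Here n = 4 (pairs).
C_n = C(2n,n) - C(2n,n+1), so C_{4} = C(8,4) - C(8,5) = 70 - 56.

Final answer: C_{4} = 14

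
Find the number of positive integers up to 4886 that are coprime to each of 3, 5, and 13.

|div by 3|=1628, |div by 5|=977, |div by 13|=375.
|div by 3&5|=325, |div by 3&13|=125, |div by 5&13|=75, |div by all|=25.
By inclusion-exclusion, divisible by at least one: 1628+977+375-325-125-75+25 = 2480.
Not divisible by any: 4886 - 2480.

Final answer: 2406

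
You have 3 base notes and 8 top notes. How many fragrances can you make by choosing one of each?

By the multiplication principle: 3 x 8.

Final answer: 24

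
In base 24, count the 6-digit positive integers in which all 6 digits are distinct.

The leading digit has 23 choices (anything but zero); the next has 23 (anything but the first), then 22, and so on, one fewer each time.
Total: 23 x 23 x 22 x 21 x 20 x 19.

Final answer: 92871240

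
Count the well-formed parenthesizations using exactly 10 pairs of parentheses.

This is counted by the nth Catalan number C_n. Here n = 10 (pairs).
Using C_0 = 1 and C_(k+1) = C_k x 2(2k+1)/(k+2), build up term by term: C_1=1, C_2=2, C_3=5, C_4=14, C_5=42, C_6=132, C_7=429, C_8=1430, C_9=4862, C_10=16796.

Final answer: C_{10} = 16796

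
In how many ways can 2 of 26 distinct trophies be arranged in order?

P(26,2) = 26!/(26-2)! = 26!/24!.

Final answer: P(26,2) = 650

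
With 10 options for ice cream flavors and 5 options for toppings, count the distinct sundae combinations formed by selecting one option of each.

By the multiplication principle: 10 x 5.

Final answer: 50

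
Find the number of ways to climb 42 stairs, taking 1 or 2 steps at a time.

Let f(n) count the ways. The last step is size 1 or 2, so f(n) = f(n-1) + f(n-2) with f(1)=1, f(2)=2.
Iterating the recurrence: f(1)=1, f(2)=2, f(3)=3, f(4)=5, f(5)=8, f(6)=13, f(7)=21, f(8)=34, f(9)=55, f(10)=89, f(11)=144, f(12)=233, f(13)=377, f(14)=610, f(15)=987, f(16)=1597, f(17)=2584, f(18)=4181, f(19)=6765, f(20)=10946, f(21)=17711, f(22)=28657, f(23)=46368, f(24)=75025, f(25)=121393, f(26)=196418, f(27)=317811, f(28)=514229, f(29)=832040, f(30)=1346269, f(31)=2178309, f(32)=3524578, f(33)=5702887, f(34)=9227465, f(35)=14930352, f(36)=24157817, f(37)=39088169, f(38)=63245986, f(39)=102334155, f(40)=165580141, f(41)=267914296, f(42)=433494437.

Final answer: 433494437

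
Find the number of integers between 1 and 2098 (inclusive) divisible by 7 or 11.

Multiples of 7: 299. Multiples of 11: 190. Of both (lcm=77): 27.
By inclusion-exclusion: 299 + 190 - 27.

Final answer: 462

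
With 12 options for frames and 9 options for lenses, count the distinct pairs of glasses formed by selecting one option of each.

By the multiplication principle: 12 x 9.

Final answer: 108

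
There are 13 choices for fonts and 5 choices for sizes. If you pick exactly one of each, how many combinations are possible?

By the multiplication principle: 13 x 5.

Final answer: 65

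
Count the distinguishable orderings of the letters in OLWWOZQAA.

Letters (A:2, L:1, O:2, Q:1, W:2, Z:1). Total letters: 9.
Permutations = 9!/(2! x 2! x 2!).

Final answer: 45360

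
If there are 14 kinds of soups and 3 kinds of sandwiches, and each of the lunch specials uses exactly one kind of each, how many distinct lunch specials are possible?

By the multiplication principle: 14 x 3.

Final answer: 42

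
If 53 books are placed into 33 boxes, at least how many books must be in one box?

By the pigeonhole principle: ceiling(53/33).

Final answer: 2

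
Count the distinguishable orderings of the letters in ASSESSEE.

Letters (A:1, E:3, S:4). Total letters: 8.
Permutations = 8!/(4! x 3!).

Final answer: 280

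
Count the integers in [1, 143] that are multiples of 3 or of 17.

Multiples of 3: 47. Multiples of 17: 8. Of both (lcm=51): 2.
By inclusion-exclusion: 47 + 8 - 2.

Final answer: 53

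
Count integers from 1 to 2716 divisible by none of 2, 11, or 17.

|div by 2|=1358, |div by 11|=246, |div by 17|=159.
|div by 2&11|=123, |div by 2&17|=79, |div by 11&17|=14, |div by all|=7.
By inclusion-exclusion, divisible by at least one: 1358+246+159-123-79-14+7 = 1554.
Not divisible by any: 2716 - 1554.

Final answer: 1162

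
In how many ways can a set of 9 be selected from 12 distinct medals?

C(12,9) = 12!/(9! x 3!).

Final answer: \binom{12}{9} = 220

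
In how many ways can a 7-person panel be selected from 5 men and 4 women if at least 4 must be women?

Sum over valid woman counts:
C(4,4)C(5,3).

Final answer: 10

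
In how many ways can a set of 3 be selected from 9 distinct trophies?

C(9,3) = 9!/(3! x (9-3)!).

Final answer: C(9,3) = 84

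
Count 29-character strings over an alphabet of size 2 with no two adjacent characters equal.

First character: 2 choices. Each subsequent: 1 choices (must differ from the previous one).
Total: 2 x 1^28.

Final answer: 2 x 1^{28} = 2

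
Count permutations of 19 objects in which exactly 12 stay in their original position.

Choose which 12 elements are fixed: C(19,12) = 50388.
Derange the remaining 7 using D(j) = (j-1)(D(j-1) + D(j-2)), D(0)=1, D(1)=0: D(2)=1, D(3)=2, D(4)=9, D(5)=44, D(6)=265, D(7)=1854.
Total: 50388 x 1854.

Final answer: C(19,12) D(7) = 93419352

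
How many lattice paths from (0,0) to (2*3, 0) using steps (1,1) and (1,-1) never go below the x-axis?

Total monotonic paths to (3,3): C(6,3) = 20.
Reflecting each bad path at its first crossing gives a bijection with paths to (2,4): C(6,4) = 15.
Valid Dyck paths: 20 - 15.
(Equivalently, C_{3} = C(6,3)/4 = 20/4.)

Final answer: C_{3} = 5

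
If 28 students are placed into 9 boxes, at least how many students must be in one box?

By the pigeonhole principle: ceiling(28/9).

Final answer: 4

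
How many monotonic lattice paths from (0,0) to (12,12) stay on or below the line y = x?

Total monotonic paths to (12,12): C(24,12) = 2704156.
By the reflection principle, paths that go above the diagonal number C(24,13) = 2496144.
Valid Dyck paths: 2704156 - 2496144.
(Equivalently, C_{12} = C(24,12)/13 = 2704156/13.)

Final answer: C_{12} = 208012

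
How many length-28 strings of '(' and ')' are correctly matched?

The structures are counted by the Catalan number C_n. Here n = 14 (pairs).
C_n = (2n)!/(n!(n+1)!), so C_{14} = 28!/(14! x 15!) = C(28,14)/15 = 40116600/15.

Final answer: C_{14} = 2674440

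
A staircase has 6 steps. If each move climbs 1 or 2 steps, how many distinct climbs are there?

Let f(n) be the number of climbs. Removing the last move (1 or 2 steps) gives f(n) = f(n-1) + f(n-2); base cases f(1)=1, f(2)=2.
Building up term by term: f(1)=1, f(2)=2, f(3)=3, f(4)=5, f(5)=8, f(6)=13.

Final answer: 13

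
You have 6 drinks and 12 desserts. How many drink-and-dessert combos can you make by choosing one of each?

By the multiplication principle: 6 x 12.

Final answer: 72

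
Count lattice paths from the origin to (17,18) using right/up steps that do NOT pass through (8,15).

Total paths to (17,18): C(35,18) = 4537567650.
Paths through (8,15): C(23,15) x C(12,3) = 107869080.
Avoiding (8,15): 4537567650 - 107869080.

Final answer: 4429698570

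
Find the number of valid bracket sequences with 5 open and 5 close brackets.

This is a standard Catalan-number count: the answer is C_n. Here n = 5 (pairs).
C_n = C(2n,n) - C(2n,n+1), so C_{5} = C(10,5) - C(10,6) = 252 - 210.

Final answer: C_{5} = 42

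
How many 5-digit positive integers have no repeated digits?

First digit: 9 (not 0). Second: 9 (not first). Third: 8, etc.
Total: 9 x 9 x 8 x 7 x 6.

Final answer: 27216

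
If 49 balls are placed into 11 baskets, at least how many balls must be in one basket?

By the pigeonhole principle: ceiling(49/11).

Final answer: 5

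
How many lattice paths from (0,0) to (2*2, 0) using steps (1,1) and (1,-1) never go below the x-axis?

Total monotonic paths to (2,2): C(4,2) = 6.
A path is bad iff it touches y = x + 1; reflecting its initial segment maps bad paths bijectively onto all paths to (1,3), of which there are C(4,3) = 4.
Valid Dyck paths: 6 - 4.
(Check: C(4,2) - C(4,3) = C(4,2)/3, the Catalan number C_{2}.)

Final answer: C_{2} = 2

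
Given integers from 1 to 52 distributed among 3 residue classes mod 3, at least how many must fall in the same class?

By pigeonhole with 52 objects and 3 categories: ceiling(52/3).

Final answer: 18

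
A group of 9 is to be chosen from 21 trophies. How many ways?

C(21,9) = 21!/(9! x 12!).

Final answer: \binom{21}{9} = 293930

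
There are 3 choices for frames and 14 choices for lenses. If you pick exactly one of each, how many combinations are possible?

By the multiplication principle: 3 x 14.

Final answer: 42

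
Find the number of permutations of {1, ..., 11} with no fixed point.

Use the recurrence D(n) = (n-1)(D(n-1) + D(n-2)) with D(0)=1, D(1)=0.
D(2) = 1 x (0 + 1) = 1
D(3) = 2 x (1 + 0) = 2
D(4) = 3 x (2 + 1) = 9
D(5) = 4 x (9 + 2) = 44
D(6) = 5 x (44 + 9) = 265
D(7) = 6 x (265 + 44) = 1854
D(8) = 7 x (1854 + 265) = 14833
D(9) = 8 x (14833 + 1854) = 133496
D(10) = 9 x (133496 + 14833) = 1334961
D(11) = 10 x (D(10) + D(9)) = 10 x (1334961 + 133496)

Final answer: D(11) = 14684570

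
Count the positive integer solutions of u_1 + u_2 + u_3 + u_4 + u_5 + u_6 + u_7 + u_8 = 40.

Substitute u'_i = u_i - 1 (so u'_i >= 0). Then sum u'_i = 40 - 8 = 32.
Stars and bars: C(32+8-1, 8-1) = C(39,7).

Final answer: C(39,7) = 15380937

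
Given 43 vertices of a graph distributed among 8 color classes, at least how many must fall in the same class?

By pigeonhole with 43 objects and 8 categories: ceiling(43/8).

Final answer: 6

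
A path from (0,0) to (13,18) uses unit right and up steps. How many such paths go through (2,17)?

Paths (0,0)->(2,17): C(19,17) = 171.
Paths (2,17)->(13,18): C(12,1) = 12.
By multiplication principle: 171 x 12.

Final answer: 2052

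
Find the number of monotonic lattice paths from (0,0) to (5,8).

Each path has 5 right steps and 8 up steps in some order (13 steps total).
Choose which 8 of the 13 steps are up: C(13,8).

Final answer: C(13,8) = 1287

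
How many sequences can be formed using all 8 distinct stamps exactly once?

The number of ways to arrange 8 distinct objects is 8!.

Final answer: 8! = 40320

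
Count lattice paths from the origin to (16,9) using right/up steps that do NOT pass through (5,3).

Total paths to (16,9): C(25,9) = 2042975.
Paths through (5,3): C(8,3) x C(17,6) = 693056.
Avoiding (5,3): 2042975 - 693056.

Final answer: 1349919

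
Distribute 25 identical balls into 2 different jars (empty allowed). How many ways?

Stars and bars: C(n+k-1, k-1) = C(26,1).

Final answer: C(26,1) = 26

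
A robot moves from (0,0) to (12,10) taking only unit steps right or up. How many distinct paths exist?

Each path has 12 right steps and 10 up steps in some order (22 steps total).
Choose which 10 of the 22 steps are up: C(22,10).

Final answer: C(22,10) = 646646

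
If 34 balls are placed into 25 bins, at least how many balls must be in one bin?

By the pigeonhole principle: ceiling(34/25).

Final answer: 2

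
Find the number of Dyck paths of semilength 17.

Total monotonic paths to (17,17): C(34,17) = 2333606220.
By the reflection principle, paths that go above the diagonal number C(34,18) = 2203961430.
Valid Dyck paths: 2333606220 - 2203961430.
(Check: C(34,17) - C(34,18) = C(34,17)/18, the Catalan number C_{17}.)

Final answer: C_{17} = 129644790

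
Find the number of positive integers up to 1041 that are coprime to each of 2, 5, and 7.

|div by 2|=520, |div by 5|=208, |div by 7|=148.
|div by 2&5|=104, |div by 2&7|=74, |div by 5&7|=29, |div by all|=14.
By inclusion-exclusion, divisible by at least one: 520+208+148-104-74-29+14 = 683.
Not divisible by any: 1041 - 683.

Final answer: 358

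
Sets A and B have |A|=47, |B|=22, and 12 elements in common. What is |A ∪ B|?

|A union B| = |A| + |B| - |A intersect B| = 47 + 22 - 12.

Final answer: 57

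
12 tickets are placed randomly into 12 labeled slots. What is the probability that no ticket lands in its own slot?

Use the recurrence D(n) = (n-1)(D(n-1) + D(n-2)) with D(0)=1, D(1)=0.
Building up: D(2)=1, D(3)=2, D(4)=9, D(5)=44, D(6)=265, D(7)=1854, D(8)=14833, D(9)=133496, D(10)=1334961, D(11)=14684570, D(12)=176214841.
Total arrangements: 12! = 479001600.
Probability = D(12)/12! = 16019531/43545600.

Final answer: D(12)/12! = 176214841/479001600 = 0.367879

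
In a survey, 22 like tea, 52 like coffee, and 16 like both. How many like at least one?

|A union B| = |A| + |B| - |A intersect B| = 22 + 52 - 16.

Final answer: 58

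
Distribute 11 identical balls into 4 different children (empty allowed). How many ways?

Stars and bars: C(n+k-1, k-1) = C(14,3).

Final answer: C(14,3) = 364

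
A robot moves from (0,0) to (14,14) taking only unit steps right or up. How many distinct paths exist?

Each path has 14 right steps and 14 up steps in some order (28 steps total).
Choose which 14 of the 28 steps are up: C(28,14).

Final answer: C(28,14) = 40116600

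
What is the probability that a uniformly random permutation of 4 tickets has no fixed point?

Use the recurrence D(n) = (n-1)(D(n-1) + D(n-2)) with D(0)=1, D(1)=0.
Building up: D(2)=1, D(3)=2, D(4)=9.
Total arrangements: 4! = 24.
Probability = D(4)/4! = 3/8.

Final answer: D(4)/4! = 9/24 = 0.375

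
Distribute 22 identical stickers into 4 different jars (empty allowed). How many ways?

Stars and bars: C(n+k-1, k-1) = C(25,3).

Final answer: C(25,3) = 2300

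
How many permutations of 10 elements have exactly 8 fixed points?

Choose which 8 elements are fixed: C(10,8) = 45.
Derange the remaining 2 using D(j) = (j-1)(D(j-1) + D(j-2)), D(0)=1, D(1)=0: D(2)=1.
Total: 45 x 1.

Final answer: C(10,8) D(2) = 45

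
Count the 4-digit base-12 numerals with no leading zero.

Leading digit: 11 options (nonzero). Other 3 digit(s): 12 options each.
Total: 11 x 12^3.

Final answer: 19008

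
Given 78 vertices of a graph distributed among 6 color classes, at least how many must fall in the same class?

By pigeonhole with 78 objects and 6 categories: ceiling(78/6).

Final answer: 13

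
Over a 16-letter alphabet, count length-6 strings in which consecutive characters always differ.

First character: 16 choices. Each subsequent: 15 choices (must differ from the previous one).
Total: 16 x 15^5.

Final answer: 16 x 15^{5} = 12150000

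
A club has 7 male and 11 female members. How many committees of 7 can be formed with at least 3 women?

Sum over valid woman counts:
C(11,3)C(7,4) = 5775
C(11,4)C(7,3) = 11550
C(11,5)C(7,2) = 9702
C(11,6)C(7,1) = 3234
C(11,7)C(7,0) = 330
Total: 5775 + 11550 + 9702 + 3234 + 330.

Final answer: 30591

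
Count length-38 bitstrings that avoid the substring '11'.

Classify by the final bit: ...0 gives a(n-1) strings, ...01 gives a(n-2) strings. Thus a(n) = a(n-1) + a(n-2) with a(1)=2, a(2)=3.
Computing successive values: a(1)=2, a(2)=3, a(3)=5, a(4)=8, a(5)=13, a(6)=21, a(7)=34, a(8)=55, a(9)=89, a(10)=144, a(11)=233, a(12)=377, a(13)=610, a(14)=987, a(15)=1597, a(16)=2584, a(17)=4181, a(18)=6765, a(19)=10946, a(20)=17711, a(21)=28657, a(22)=46368, a(23)=75025, a(24)=121393, a(25)=196418, a(26)=317811, a(27)=514229, a(28)=832040, a(29)=1346269, a(30)=2178309, a(31)=3524578, a(32)=5702887, a(33)=9227465, a(34)=14930352, a(35)=24157817, a(36)=39088169, a(37)=63245986, a(38)=102334155.

Final answer: 102334155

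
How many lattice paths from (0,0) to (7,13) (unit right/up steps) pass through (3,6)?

Paths (0,0)->(3,6): C(9,6) = 84.
Paths (3,6)->(7,13): C(11,7) = 330.
By multiplication principle: 84 x 330.

Final answer: 27720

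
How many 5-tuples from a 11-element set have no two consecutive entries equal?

Let g(n) count such strings. g(1) = 11, and each valid string of length n-1 extends in 10 ways (any symbol but the last), so g(n) = 10 g(n-1).
Total: g(5) = 11 x 10^4.

Final answer: 11 x 10^{4} = 110000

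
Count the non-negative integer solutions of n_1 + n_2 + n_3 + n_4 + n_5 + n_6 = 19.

Stars and bars with 19 stars and 5 bars:
C(19+6-1, 6-1) = C(24,5).

Final answer: C(24,5) = 42504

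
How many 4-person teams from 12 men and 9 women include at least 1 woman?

Sum over valid woman counts:
C(9,1)C(12,3) = 1980
C(9,2)C(12,2) = 2376
C(9,3)C(12,1) = 1008
C(9,4)C(12,0) = 126
Total: 1980 + 2376 + 1008 + 126.

Final answer: 5490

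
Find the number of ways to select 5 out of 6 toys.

C(6,5) = 6!/(5! x (6-5)!).

Final answer: C(6,5) = 6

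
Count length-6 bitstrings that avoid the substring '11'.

Classify by the final bit: ...0 gives a(n-1) strings, ...01 gives a(n-2) strings. Thus a(n) = a(n-1) + a(n-2) with a(1)=2, a(2)=3.
Computing successive values: a(1)=2, a(2)=3, a(3)=5, a(4)=8, a(5)=13, a(6)=21.

Final answer: 21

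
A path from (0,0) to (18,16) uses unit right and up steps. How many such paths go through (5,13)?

Paths (0,0)->(5,13): C(18,13) = 8568.
Paths (5,13)->(18,16): C(16,3) = 560.
By multiplication principle: 8568 x 560.

Final answer: 4798080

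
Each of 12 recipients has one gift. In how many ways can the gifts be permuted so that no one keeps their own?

Use the recurrence D(n) = (n-1)(D(n-1) + D(n-2)) with D(0)=1, D(1)=0.
D(2) = 1 x (0 + 1) = 1
D(3) = 2 x (1 + 0) = 2
D(4) = 3 x (2 + 1) = 9
D(5) = 4 x (9 + 2) = 44
D(6) = 5 x (44 + 9) = 265
D(7) = 6 x (265 + 44) = 1854
D(8) = 7 x (1854 + 265) = 14833
D(9) = 8 x (14833 + 1854) = 133496
D(10) = 9 x (133496 + 14833) = 1334961
D(11) = 10 x (1334961 + 133496) = 14684570
D(12) = 11 x (D(11) + D(10)) = 11 x (14684570 + 1334961)

Final answer: D(12) = 176214841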